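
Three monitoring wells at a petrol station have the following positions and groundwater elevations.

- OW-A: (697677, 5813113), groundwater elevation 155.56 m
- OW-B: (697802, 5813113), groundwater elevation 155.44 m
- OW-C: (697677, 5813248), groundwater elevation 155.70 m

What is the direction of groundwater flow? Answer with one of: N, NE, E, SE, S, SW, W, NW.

SE

∂h/∂x = (155.44 − 155.56) / (697802 − 697677) = -0.0009600
∂h/∂y = (155.70 − 155.56) / (5813248 − 5813113) = +0.001037
Flow = −∇h = (+0.0009600 east, -0.001037 north), which points southeast.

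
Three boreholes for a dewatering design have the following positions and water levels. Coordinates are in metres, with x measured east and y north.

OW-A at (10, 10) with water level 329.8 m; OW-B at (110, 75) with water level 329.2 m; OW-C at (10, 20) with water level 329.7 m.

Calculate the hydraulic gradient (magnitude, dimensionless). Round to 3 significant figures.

0.0100

Taking OW-A as reference: OW-B−OW-A = (100, 65, -0.6); OW-C−OW-A = (0, 10, -0.1).
Solve a·Δx + b·Δy = Δh: det = 100·10 − 0·65 = 1000.
∂h/∂x = [(-0.6)·10 − (-0.1)·65] / 1000 = +0.0005000
∂h/∂y = [100·(-0.1) − 0·(-0.6)] / 1000 = -0.01000
|∇h| = √(0.0005000² + -0.01000²) = 0.01001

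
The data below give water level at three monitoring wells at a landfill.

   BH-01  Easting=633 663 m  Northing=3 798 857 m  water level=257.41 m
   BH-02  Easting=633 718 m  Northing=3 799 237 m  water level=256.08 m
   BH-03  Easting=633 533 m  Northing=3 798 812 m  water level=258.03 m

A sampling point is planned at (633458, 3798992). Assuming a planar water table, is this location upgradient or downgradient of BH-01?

Three-point gradient (reference BH-01): Δ to BH-02 = (55, 380, -1.33), Δ to BH-03 = (-130, -45, +0.62).
∂h/∂x = -0.003745, ∂h/∂y = -0.002958 (det = 46925).
Head at (633458, 3798992) = 257.41 + (-0.003745)·(-205) + (-0.002958)·(135) = 257.78 m.
That is higher than the 257.41 m at BH-01, so the point is upgradient.

upgradient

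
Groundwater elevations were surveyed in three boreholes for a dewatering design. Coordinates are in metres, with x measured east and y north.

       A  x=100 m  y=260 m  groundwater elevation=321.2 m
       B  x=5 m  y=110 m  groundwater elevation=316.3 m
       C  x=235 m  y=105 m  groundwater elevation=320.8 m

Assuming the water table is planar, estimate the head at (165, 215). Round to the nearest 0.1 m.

321.6 m

Differences from A: to B (Δx, Δy, Δh) = (-95, -150, -4.9); to C = (135, -155, -0.4).
Solve a·Δx + b·Δy = Δh: det = (-95)·(-155) − 135·(-150) = 34975.
∂h/∂x = [(-4.9)·(-155) − (-0.4)·(-150)] / 34975 = +0.02000
∂h/∂y = [(-95)·(-0.4) − 135·(-4.9)] / 34975 = +0.02000
h(165, 215) = 321.2 + (+0.02000)·(65) + (+0.02000)·(-45) = 321.2 +1.300 -0.900 = 321.600 m.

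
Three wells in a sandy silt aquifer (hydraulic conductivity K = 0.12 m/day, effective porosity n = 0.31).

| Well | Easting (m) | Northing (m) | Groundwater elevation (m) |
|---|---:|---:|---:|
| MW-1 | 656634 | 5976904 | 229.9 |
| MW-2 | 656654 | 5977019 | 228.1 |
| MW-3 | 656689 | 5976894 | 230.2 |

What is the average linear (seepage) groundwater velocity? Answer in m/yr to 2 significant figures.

With h = a·x + b·y + c and MW-1 as origin, the differences give:
  20·a + 115·b = -1.8
  55·a + (-10)·b = +0.3
Eliminate b (×(-10) and ×115, subtract): -6525·a = -16.50 → a = ∂h/∂x = +0.002529
Back-substitute: b = ∂h/∂y = -0.01609.
|∇h| = √(0.002529² + -0.01609²) = 0.01629
Seepage velocity v = K·i/n = 0.12 × 0.01629 / 0.31 = 0.006306 m/day = 2.303 m/yr.

2.3 m/yr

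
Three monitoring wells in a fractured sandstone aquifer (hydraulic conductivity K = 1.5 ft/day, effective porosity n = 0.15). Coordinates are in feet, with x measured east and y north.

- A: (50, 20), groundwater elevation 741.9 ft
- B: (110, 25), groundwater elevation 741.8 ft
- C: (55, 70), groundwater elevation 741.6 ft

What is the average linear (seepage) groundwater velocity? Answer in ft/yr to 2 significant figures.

Taking A as reference: B−A = (60, 5, -0.1); C−A = (5, 50, -0.3).
Determinant of the coordinate differences = 60·50 − 5·5 = 2975.
∂h/∂x = [(-0.1)·50 − (-0.3)·5] / 2975 = -0.001176
∂h/∂y = [60·(-0.3) − 5·(-0.1)] / 2975 = -0.005882
|∇h| = √(-0.001176² + -0.005882²) = 0.005998
Seepage velocity v = K·i/n = 1.5 × 0.005998 / 0.15 = 0.05998 ft/day = 21.91 ft/yr.

22 ft/yr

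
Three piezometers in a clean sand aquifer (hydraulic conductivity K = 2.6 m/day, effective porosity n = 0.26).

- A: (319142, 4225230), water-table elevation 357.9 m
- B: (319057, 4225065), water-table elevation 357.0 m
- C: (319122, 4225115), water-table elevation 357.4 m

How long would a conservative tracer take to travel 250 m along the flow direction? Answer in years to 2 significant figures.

Taking A as reference: B−A = (-85, -165, -0.9); C−A = (-20, -115, -0.5).
Solve a·Δx + b·Δy = Δh: det = (-85)·(-115) − (-20)·(-165) = 6475.
∂h/∂x = [(-0.9)·(-115) − (-0.5)·(-165)] / 6475 = +0.003243
∂h/∂y = [(-85)·(-0.5) − (-20)·(-0.9)] / 6475 = +0.003784
|∇h| = √(0.003243² + 0.003784²) = 0.004984
Seepage velocity v = K·i/n = 2.6 × 0.004984 / 0.26 = 0.04984 m/day.
t = 250 / 0.04984 = 5016 days = 13.7 years.

14 years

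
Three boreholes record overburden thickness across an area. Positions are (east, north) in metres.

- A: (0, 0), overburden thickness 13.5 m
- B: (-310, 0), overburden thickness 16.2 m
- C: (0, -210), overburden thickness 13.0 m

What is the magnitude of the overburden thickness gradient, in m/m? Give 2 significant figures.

∂d/∂x = (16.2 − 13.5) / (-310 − 0) = -0.008710
∂d/∂y = (13.0 − 13.5) / (-210 − 0) = +0.002381
|∇f| = √(-0.008710² + 0.002381²) = 0.00903 m/m

0.0090 m/m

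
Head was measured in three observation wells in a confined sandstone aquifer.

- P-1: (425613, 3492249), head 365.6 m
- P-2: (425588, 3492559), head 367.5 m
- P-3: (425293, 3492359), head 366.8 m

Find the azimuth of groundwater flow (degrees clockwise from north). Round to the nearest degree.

Differences from P-1: to P-2 (Δx, Δy, Δh) = (-25, 310, +1.9); to P-3 = (-320, 110, +1.2).
Solve a·Δx + b·Δy = Δh: det = (-25)·110 − (-320)·310 = 96450.
∂h/∂x = [(+1.9)·110 − (+1.2)·310] / 96450 = -0.001690
∂h/∂y = [(-25)·(+1.2) − (-320)·(+1.9)] / 96450 = +0.005993
Flow direction (−∇h) has components (+0.001690 E, -0.005993 N).
Azimuth = atan2(E, N) = atan2(+0.001690, -0.005993) = 164.3° ≈ 164°.

164°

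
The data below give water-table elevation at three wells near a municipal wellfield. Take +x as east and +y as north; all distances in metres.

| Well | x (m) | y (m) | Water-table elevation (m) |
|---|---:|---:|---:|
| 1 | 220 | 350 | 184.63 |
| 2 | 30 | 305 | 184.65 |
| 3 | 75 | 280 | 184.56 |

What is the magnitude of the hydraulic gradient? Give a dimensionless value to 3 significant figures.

Taking 1 as reference: 2−1 = (-190, -45, +0.02); 3−1 = (-145, -70, -0.07).
Solve a·Δx + b·Δy = Δh: det = (-190)·(-70) − (-145)·(-45) = 6775.
∂h/∂x = [(+0.02)·(-70) − (-0.07)·(-45)] / 6775 = -0.0006716
∂h/∂y = [(-190)·(-0.07) − (-145)·(+0.02)] / 6775 = +0.002391
|∇h| = √(-0.0006716² + 0.002391²) = 0.002484

0.00248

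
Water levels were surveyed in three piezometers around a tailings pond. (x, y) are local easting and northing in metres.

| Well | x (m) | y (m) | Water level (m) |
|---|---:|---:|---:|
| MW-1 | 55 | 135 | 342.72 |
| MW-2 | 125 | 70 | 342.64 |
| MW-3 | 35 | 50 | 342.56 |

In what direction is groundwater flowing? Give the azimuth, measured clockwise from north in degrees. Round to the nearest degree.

196°

Taking MW-1 as reference: MW-2−MW-1 = (70, -65, -0.08); MW-3−MW-1 = (-20, -85, -0.16).
Solve a·Δx + b·Δy = Δh: det = 70·(-85) − (-20)·(-65) = -7250.
∂h/∂x = [(-0.08)·(-85) − (-0.16)·(-65)] / -7250 = +0.0004966
∂h/∂y = [70·(-0.16) − (-20)·(-0.08)] / -7250 = +0.001766
Flow direction (−∇h) has components (-0.0004966 E, -0.001766 N).
Azimuth = atan2(E, N) = atan2(-0.0004966, -0.001766) = 195.7° ≈ 196°.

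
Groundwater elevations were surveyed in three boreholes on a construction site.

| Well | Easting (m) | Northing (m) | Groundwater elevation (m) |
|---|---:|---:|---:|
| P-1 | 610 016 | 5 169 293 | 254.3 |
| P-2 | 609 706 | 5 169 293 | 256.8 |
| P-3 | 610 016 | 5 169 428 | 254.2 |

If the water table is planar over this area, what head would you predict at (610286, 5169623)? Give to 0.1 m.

251.9 m

∂h/∂x = (256.8 − 254.3) / (609706 − 610016) = -0.008065
∂h/∂y = (254.2 − 254.3) / (5169428 − 5169293) = -0.0007407
h(610286, 5169623) = 254.3 + (-0.008065)·(270) + (-0.0007407)·(330) = 254.3 -2.177 -0.244 = 251.878 m.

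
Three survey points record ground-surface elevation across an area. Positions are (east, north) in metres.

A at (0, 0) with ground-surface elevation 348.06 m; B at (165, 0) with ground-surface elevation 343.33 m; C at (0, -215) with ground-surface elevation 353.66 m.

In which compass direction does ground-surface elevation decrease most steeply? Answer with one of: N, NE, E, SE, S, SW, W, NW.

NE

∂z/∂x = (343.33 − 348.06) / (165 − 0) = -0.02867
∂z/∂y = (353.66 − 348.06) / (-215 − 0) = -0.02605
Steepest decrease is along −∇f = (+0.02867 E, +0.02605 N) → northeast.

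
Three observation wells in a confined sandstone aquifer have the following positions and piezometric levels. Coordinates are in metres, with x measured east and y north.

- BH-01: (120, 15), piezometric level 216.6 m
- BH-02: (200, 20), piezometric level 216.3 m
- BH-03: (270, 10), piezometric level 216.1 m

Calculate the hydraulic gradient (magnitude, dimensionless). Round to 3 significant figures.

Taking BH-01 as reference: BH-02−BH-01 = (80, 5, -0.3); BH-03−BH-01 = (150, -5, -0.5).
Determinant of the coordinate differences = 80·(-5) − 150·5 = -1150.
∂h/∂x = [(-0.3)·(-5) − (-0.5)·5] / -1150 = -0.003478
∂h/∂y = [80·(-0.5) − 150·(-0.3)] / -1150 = -0.004348
|∇h| = √(-0.003478² + -0.004348²) = 0.005568

0.00557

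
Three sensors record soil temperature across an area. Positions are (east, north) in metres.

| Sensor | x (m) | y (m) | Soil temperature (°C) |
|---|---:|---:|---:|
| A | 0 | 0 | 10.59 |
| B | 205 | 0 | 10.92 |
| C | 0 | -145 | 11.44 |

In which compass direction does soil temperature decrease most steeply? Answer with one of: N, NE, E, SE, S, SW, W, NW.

∂T/∂x = (10.92 − 10.59) / (205 − 0) = +0.001610
∂T/∂y = (11.44 − 10.59) / (-145 − 0) = -0.005862
Steepest decrease is along −∇f = (-0.001610 E, +0.005862 N) → north.

N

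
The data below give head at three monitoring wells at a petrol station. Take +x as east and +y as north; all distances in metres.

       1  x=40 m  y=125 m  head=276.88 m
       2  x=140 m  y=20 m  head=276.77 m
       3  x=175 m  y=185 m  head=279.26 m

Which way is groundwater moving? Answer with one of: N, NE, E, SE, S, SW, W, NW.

With h = a·x + b·y + c and 1 as origin, the differences give:
  100·a + (-105)·b = -0.11
  135·a + 60·b = +2.38
Eliminate b (×60 and ×(-105), subtract): 20175·a = 243.300 → a = ∂h/∂x = +0.01206
Back-substitute: b = ∂h/∂y = +0.01253.
Flow = −∇h = (-0.01206 east, -0.01253 north), which points southwest.

SW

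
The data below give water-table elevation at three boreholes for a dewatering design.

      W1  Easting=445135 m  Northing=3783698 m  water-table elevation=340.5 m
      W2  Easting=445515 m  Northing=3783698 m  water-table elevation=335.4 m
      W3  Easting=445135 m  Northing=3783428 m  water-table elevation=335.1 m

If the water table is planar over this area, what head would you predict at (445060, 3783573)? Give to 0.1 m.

∂h/∂x = (335.4 − 340.5) / (445515 − 445135) = -0.01342
∂h/∂y = (335.1 − 340.5) / (3783428 − 3783698) = +0.02000
h(445060, 3783573) = 340.5 + (-0.01342)·(-75) + (+0.02000)·(-125) = 340.5 +1.007 -2.500 = 339.007 m.

339.0 m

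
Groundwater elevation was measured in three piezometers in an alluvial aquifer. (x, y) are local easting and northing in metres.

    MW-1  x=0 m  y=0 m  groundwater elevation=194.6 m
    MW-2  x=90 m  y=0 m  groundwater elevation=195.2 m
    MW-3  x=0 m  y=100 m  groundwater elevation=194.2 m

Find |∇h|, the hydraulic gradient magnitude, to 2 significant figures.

0.0078

∂h/∂x = (195.2 − 194.6) / (90 − 0) = +0.006667
∂h/∂y = (194.2 − 194.6) / (100 − 0) = -0.004000
|∇h| = √(0.006667² + -0.004000²) = 0.007775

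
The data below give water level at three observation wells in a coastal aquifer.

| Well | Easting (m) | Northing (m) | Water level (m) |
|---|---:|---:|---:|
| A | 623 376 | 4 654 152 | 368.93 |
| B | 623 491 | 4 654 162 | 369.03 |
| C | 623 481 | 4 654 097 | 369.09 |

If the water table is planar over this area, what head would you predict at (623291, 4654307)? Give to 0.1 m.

368.7 m

Differences from A: to B (Δx, Δy, Δh) = (115, 10, +0.10); to C = (105, -55, +0.16).
Determinant of the coordinate differences = 115·(-55) − 105·10 = -7375.
∂h/∂x = [(+0.10)·(-55) − (+0.16)·10] / -7375 = +0.0009627
∂h/∂y = [115·(+0.16) − 105·(+0.10)] / -7375 = -0.001071
h(623291, 4654307) = 368.93 + (+0.0009627)·(-85) + (-0.001071)·(155) = 368.93 -0.082 -0.166 = 368.682 m.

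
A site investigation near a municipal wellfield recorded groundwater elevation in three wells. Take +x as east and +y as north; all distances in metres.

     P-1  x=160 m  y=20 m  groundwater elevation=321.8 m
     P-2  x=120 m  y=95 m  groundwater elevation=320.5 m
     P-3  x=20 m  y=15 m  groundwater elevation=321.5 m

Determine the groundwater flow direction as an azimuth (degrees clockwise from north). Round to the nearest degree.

350°

Taking P-1 as reference: P-2−P-1 = (-40, 75, -1.3); P-3−P-1 = (-140, -5, -0.3).
Determinant of the coordinate differences = (-40)·(-5) − (-140)·75 = 10700.
∂h/∂x = [(-1.3)·(-5) − (-0.3)·75] / 10700 = +0.002710
∂h/∂y = [(-40)·(-0.3) − (-140)·(-1.3)] / 10700 = -0.01589
Flow direction (−∇h) has components (-0.002710 E, +0.01589 N).
Azimuth = atan2(E, N) = atan2(-0.002710, +0.01589) = 350.3° ≈ 350°.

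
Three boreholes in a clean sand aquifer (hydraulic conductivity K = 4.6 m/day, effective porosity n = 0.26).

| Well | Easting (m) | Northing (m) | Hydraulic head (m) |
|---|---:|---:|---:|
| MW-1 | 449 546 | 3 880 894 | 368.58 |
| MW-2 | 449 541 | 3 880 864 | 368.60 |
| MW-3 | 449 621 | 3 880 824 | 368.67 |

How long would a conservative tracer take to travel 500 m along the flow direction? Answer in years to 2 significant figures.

Differences from MW-1: to MW-2 (Δx, Δy, Δh) = (-5, -30, +0.02); to MW-3 = (75, -70, +0.09).
Solve a·Δx + b·Δy = Δh: det = (-5)·(-70) − 75·(-30) = 2600.
∂h/∂x = [(+0.02)·(-70) − (+0.09)·(-30)] / 2600 = +0.0005000
∂h/∂y = [(-5)·(+0.09) − 75·(+0.02)] / 2600 = -0.0007500
|∇h| = √(0.0005000² + -0.0007500²) = 0.0009014
Seepage velocity v = K·i/n = 4.6 × 0.0009014 / 0.26 = 0.01595 m/day.
t = 500 / 0.01595 = 3.135e+04 days = 85.8 years.

86 years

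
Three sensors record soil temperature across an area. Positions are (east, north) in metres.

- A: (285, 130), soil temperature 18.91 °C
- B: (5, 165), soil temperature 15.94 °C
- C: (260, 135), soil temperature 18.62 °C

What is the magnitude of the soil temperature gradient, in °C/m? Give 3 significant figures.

0.0160 °C/m

Differences from A: to B (Δx, Δy, Δh) = (-280, 35, -2.97); to C = (-25, 5, -0.29).
Determinant of the coordinate differences = (-280)·5 − (-25)·35 = -525.
∂T/∂x = [(-2.97)·5 − (-0.29)·35] / -525 = +0.008952
∂T/∂y = [(-280)·(-0.29) − (-25)·(-2.97)] / -525 = -0.01324
|∇f| = √(0.008952² + -0.01324²) = 0.01598 °C/m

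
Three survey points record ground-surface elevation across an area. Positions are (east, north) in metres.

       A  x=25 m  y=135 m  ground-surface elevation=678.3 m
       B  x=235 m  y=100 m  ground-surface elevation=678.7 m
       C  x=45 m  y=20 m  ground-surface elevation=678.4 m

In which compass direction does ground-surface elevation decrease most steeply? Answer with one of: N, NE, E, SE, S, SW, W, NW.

Three-point gradient (reference A): Δ to B = (210, -35, +0.4), Δ to C = (20, -115, +0.1).
∂z/∂x = +0.001812, ∂z/∂y = -0.0005544 (det = -23450).
Steepest decrease is along −∇f = (-0.001812 E, +0.0005544 N) → west.

W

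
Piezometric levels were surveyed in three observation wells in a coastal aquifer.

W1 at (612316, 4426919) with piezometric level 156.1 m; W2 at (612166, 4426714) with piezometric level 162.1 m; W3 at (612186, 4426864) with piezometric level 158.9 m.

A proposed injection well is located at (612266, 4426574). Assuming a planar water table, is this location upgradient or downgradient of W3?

Differences from W1: to W2 (Δx, Δy, Δh) = (-150, -205, +6.0); to W3 = (-130, -55, +2.8).
Solve a·Δx + b·Δy = Δh: det = (-150)·(-55) − (-130)·(-205) = -18400.
∂h/∂x = [(+6.0)·(-55) − (+2.8)·(-205)] / -18400 = -0.01326
∂h/∂y = [(-150)·(+2.8) − (-130)·(+6.0)] / -18400 = -0.01957
Head at (612266, 4426574) = 156.1 + (-0.01326)·(-50) + (-0.01957)·(-345) = 163.51 m.
That is higher than the 158.9 m at W3, so the point is upgradient.

upgradient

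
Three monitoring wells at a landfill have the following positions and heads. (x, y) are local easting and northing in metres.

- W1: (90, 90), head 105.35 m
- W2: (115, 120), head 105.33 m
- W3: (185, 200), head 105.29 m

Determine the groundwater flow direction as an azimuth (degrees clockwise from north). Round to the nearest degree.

315°

Three-point gradient (reference W1): Δ to W2 = (25, 30, -0.02), Δ to W3 = (95, 110, -0.06).
∂h/∂x = +0.004000, ∂h/∂y = -0.004000 (det = -100).
Flow direction (−∇h) has components (-0.004000 E, +0.004000 N).
Azimuth = atan2(E, N) = atan2(-0.004000, +0.004000) = 315.0° ≈ 315°.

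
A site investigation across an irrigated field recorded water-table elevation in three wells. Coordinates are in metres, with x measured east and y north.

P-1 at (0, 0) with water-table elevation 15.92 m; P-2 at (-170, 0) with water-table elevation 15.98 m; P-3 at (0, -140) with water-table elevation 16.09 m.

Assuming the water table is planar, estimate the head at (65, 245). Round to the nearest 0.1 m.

15.6 m

∂h/∂x = (15.98 − 15.92) / (-170 − 0) = -0.0003529
∂h/∂y = (16.09 − 15.92) / (-140 − 0) = -0.001214
h(65, 245) = 15.92 + (-0.0003529)·(65) + (-0.001214)·(245) = 15.92 -0.023 -0.297 = 15.600 m.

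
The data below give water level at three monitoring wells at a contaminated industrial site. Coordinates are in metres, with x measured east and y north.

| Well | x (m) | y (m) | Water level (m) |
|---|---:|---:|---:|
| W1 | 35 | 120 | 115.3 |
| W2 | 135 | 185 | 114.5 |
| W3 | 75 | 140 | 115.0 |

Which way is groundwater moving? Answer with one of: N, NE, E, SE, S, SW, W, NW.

NE

Three-point gradient (reference W1): Δ to W2 = (100, 65, -0.8), Δ to W3 = (40, 20, -0.3).
∂h/∂x = -0.005833, ∂h/∂y = -0.003333 (det = -600).
Flow = −∇h = (+0.005833 east, +0.003333 north), which points northeast.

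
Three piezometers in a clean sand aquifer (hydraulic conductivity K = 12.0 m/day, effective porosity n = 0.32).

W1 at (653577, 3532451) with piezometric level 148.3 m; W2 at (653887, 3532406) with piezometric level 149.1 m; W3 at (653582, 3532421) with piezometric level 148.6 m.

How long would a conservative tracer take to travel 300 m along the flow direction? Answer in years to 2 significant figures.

2.2 years

Taking W1 as reference: W2−W1 = (310, -45, +0.8); W3−W1 = (5, -30, +0.3).
Determinant of the coordinate differences = 310·(-30) − 5·(-45) = -9075.
∂h/∂x = [(+0.8)·(-30) − (+0.3)·(-45)] / -9075 = +0.001157
∂h/∂y = [310·(+0.3) − 5·(+0.8)] / -9075 = -0.009807
|∇h| = √(0.001157² + -0.009807²) = 0.009875
Seepage velocity v = K·i/n = 12.0 × 0.009875 / 0.32 = 0.3703 m/day.
t = 300 / 0.3703 = 810.2 days = 2.22 years.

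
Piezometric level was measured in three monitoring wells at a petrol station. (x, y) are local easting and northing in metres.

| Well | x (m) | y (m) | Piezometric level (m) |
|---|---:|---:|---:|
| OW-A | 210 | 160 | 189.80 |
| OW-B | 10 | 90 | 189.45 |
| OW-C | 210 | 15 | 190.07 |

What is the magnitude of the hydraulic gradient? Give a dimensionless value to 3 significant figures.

0.00304

Taking OW-A as reference: OW-B−OW-A = (-200, -70, -0.35); OW-C−OW-A = (0, -145, +0.27).
Solve a·Δx + b·Δy = Δh: det = (-200)·(-145) − 0·(-70) = 29000.
∂h/∂x = [(-0.35)·(-145) − (+0.27)·(-70)] / 29000 = +0.002402
∂h/∂y = [(-200)·(+0.27) − 0·(-0.35)] / 29000 = -0.001862
|∇h| = √(0.002402² + -0.001862²) = 0.003039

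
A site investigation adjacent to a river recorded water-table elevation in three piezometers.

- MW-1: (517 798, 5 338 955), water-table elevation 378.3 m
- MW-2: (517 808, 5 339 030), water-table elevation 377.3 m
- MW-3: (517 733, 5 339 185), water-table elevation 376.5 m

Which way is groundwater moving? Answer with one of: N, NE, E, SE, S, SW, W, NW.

NE

Taking MW-1 as reference: MW-2−MW-1 = (10, 75, -1.0); MW-3−MW-1 = (-65, 230, -1.8).
Determinant of the coordinate differences = 10·230 − (-65)·75 = 7175.
∂h/∂x = [(-1.0)·230 − (-1.8)·75] / 7175 = -0.01324
∂h/∂y = [10·(-1.8) − (-65)·(-1.0)] / 7175 = -0.01157
Flow = −∇h = (+0.01324 east, +0.01157 north), which points northeast.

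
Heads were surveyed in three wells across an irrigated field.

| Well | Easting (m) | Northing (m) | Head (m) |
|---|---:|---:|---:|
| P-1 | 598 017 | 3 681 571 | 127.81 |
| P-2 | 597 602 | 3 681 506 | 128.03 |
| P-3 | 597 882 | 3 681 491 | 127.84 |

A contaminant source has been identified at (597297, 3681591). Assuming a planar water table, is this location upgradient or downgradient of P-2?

Taking P-1 as reference: P-2−P-1 = (-415, -65, +0.22); P-3−P-1 = (-135, -80, +0.03).
Solve a·Δx + b·Δy = Δh: det = (-415)·(-80) − (-135)·(-65) = 24425.
∂h/∂x = [(+0.22)·(-80) − (+0.03)·(-65)] / 24425 = -0.0006407
∂h/∂y = [(-415)·(+0.03) − (-135)·(+0.22)] / 24425 = +0.0007062
Head at (597297, 3681591) = 127.81 + (-0.0006407)·(-720) + (+0.0007062)·(20) = 128.29 m.
That is higher than the 128.03 m at P-2, so the point is upgradient.

upgradient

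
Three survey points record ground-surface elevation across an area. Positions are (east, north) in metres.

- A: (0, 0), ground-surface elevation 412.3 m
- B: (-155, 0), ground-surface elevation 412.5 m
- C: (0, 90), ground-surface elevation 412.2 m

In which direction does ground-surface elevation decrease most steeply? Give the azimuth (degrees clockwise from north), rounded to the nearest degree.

∂z/∂x = (412.5 − 412.3) / (-155 − 0) = -0.001290
∂z/∂y = (412.2 − 412.3) / (90 − 0) = -0.001111
Steepest decrease is along −∇f: components (+0.001290 E, +0.001111 N).
Azimuth = atan2(+0.001290, +0.001111) = 49.3° ≈ 049°.

049°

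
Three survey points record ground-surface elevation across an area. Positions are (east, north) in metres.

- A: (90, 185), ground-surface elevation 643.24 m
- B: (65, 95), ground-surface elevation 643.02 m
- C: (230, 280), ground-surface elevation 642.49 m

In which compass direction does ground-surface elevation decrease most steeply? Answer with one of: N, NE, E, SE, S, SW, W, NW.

SE

With z = a·x + b·y + c and A as origin, the differences give:
  (-25)·a + (-90)·b = -0.22
  140·a + 95·b = -0.75
Eliminate b (×95 and ×(-90), subtract): 10225·a = -88.400 → a = ∂z/∂x = -0.008645
Back-substitute: b = ∂z/∂y = +0.004846.
Steepest decrease is along −∇f = (+0.008645 E, -0.004846 N) → southeast.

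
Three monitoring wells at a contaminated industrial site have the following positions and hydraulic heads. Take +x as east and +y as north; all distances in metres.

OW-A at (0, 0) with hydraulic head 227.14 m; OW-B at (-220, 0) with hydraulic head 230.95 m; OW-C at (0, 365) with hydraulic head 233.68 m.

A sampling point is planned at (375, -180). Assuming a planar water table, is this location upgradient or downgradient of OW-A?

∂h/∂x = (230.95 − 227.14) / (-220 − 0) = -0.01732
∂h/∂y = (233.68 − 227.14) / (365 − 0) = +0.01792
Head at (375, -180) = 227.14 + (-0.01732)·(375) + (+0.01792)·(-180) = 217.42 m.
That is lower than the 227.14 m at OW-A, so the point is downgradient.

downgradient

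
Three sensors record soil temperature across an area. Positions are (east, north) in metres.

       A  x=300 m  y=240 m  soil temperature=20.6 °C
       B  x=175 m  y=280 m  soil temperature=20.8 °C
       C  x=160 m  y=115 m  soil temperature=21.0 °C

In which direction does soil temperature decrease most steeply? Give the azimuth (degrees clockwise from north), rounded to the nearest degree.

With T = a·x + b·y + c and A as origin, the differences give:
  (-125)·a + 40·b = +0.2
  (-140)·a + (-125)·b = +0.4
Eliminate b (×(-125) and ×40, subtract): 21225·a = -41.00 → a = ∂T/∂x = -0.001932
Back-substitute: b = ∂T/∂y = -0.001037.
Steepest decrease is along −∇f: components (+0.001932 E, +0.001037 N).
Azimuth = atan2(+0.001932, +0.001037) = 61.8° ≈ 062°.

062°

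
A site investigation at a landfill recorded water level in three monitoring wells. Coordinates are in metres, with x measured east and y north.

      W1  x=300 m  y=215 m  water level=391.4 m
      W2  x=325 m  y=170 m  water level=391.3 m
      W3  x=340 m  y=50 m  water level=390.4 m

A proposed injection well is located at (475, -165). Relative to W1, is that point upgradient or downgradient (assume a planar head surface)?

downgradient

Three-point gradient (reference W1): Δ to W2 = (25, -45, -0.1), Δ to W3 = (40, -165, -1.0).
∂h/∂x = +0.01226, ∂h/∂y = +0.009032 (det = -2325).
Head at (475, -165) = 391.4 + (+0.01226)·(175) + (+0.009032)·(-380) = 390.11 m.
That is lower than the 391.4 m at W1, so the point is downgradient.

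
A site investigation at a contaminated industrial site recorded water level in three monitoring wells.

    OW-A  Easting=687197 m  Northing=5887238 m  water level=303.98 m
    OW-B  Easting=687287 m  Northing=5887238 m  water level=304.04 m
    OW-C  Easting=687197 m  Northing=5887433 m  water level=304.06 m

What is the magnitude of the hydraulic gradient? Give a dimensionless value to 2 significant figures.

∂h/∂x = (304.04 − 303.98) / (687287 − 687197) = +0.0006667
∂h/∂y = (304.06 − 303.98) / (5887433 − 5887238) = +0.0004103
|∇h| = √(0.0006667² + 0.0004103²) = 0.0007828

0.00078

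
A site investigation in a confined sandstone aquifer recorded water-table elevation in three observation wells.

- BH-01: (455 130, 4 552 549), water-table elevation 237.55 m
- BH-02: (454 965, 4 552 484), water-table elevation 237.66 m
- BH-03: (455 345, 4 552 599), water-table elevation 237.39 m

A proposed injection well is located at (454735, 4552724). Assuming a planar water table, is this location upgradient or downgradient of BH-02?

Taking BH-01 as reference: BH-02−BH-01 = (-165, -65, +0.11); BH-03−BH-01 = (215, 50, -0.16).
Solve a·Δx + b·Δy = Δh: det = (-165)·50 − 215·(-65) = 5725.
∂h/∂x = [(+0.11)·50 − (-0.16)·(-65)] / 5725 = -0.0008559
∂h/∂y = [(-165)·(-0.16) − 215·(+0.11)] / 5725 = +0.0004803
Head at (454735, 4552724) = 237.55 + (-0.0008559)·(-395) + (+0.0004803)·(175) = 237.97 m.
That is higher than the 237.66 m at BH-02, so the point is upgradient.

upgradient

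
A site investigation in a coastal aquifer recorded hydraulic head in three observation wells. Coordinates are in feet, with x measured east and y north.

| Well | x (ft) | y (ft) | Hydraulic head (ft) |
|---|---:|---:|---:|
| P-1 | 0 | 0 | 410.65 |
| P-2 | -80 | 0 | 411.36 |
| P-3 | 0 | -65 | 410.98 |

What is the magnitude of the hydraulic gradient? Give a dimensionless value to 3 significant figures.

0.0102

∂h/∂x = (411.36 − 410.65) / (-80 − 0) = -0.008875
∂h/∂y = (410.98 − 410.65) / (-65 − 0) = -0.005077
|∇h| = √(-0.008875² + -0.005077²) = 0.01022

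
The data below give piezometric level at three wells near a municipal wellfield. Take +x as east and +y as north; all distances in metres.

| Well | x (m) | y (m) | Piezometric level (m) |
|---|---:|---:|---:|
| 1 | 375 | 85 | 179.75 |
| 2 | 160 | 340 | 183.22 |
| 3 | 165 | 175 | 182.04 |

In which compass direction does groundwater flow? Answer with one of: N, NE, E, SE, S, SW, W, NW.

Taking 1 as reference: 2−1 = (-215, 255, +3.47); 3−1 = (-210, 90, +2.29).
Determinant of the coordinate differences = (-215)·90 − (-210)·255 = 34200.
∂h/∂x = [(+3.47)·90 − (+2.29)·255] / 34200 = -0.007943
∂h/∂y = [(-215)·(+2.29) − (-210)·(+3.47)] / 34200 = +0.006911
Flow = −∇h = (+0.007943 east, -0.006911 north), which points southeast.

SE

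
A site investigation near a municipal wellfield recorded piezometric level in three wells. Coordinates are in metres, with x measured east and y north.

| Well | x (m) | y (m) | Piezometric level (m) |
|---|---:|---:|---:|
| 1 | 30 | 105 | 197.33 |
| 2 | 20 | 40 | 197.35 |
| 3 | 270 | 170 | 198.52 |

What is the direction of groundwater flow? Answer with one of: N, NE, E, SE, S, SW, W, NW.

With h = a·x + b·y + c and 1 as origin, the differences give:
  (-10)·a + (-65)·b = +0.02
  240·a + 65·b = +1.19
Eliminate b (×65 and ×(-65), subtract): 14950·a = 78.650 → a = ∂h/∂x = +0.005261
Back-substitute: b = ∂h/∂y = -0.001117.
Flow = −∇h = (-0.005261 east, +0.001117 north), which points west.

W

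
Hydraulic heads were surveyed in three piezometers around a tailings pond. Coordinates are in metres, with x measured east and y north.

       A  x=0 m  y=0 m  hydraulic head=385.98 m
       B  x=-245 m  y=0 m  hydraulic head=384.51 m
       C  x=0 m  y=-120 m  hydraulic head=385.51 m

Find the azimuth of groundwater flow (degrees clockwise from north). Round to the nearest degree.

∂h/∂x = (384.51 − 385.98) / (-245 − 0) = +0.006000
∂h/∂y = (385.51 − 385.98) / (-120 − 0) = +0.003917
Flow direction (−∇h) has components (-0.006000 E, -0.003917 N).
Azimuth = atan2(E, N) = atan2(-0.006000, -0.003917) = 236.9° ≈ 237°.

237°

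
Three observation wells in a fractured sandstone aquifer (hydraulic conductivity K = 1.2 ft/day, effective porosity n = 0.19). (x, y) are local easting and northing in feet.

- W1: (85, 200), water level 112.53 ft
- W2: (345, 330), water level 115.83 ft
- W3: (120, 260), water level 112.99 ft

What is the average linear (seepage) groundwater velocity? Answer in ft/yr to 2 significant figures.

29 ft/yr

With h = a·x + b·y + c and W1 as origin, the differences give:
  260·a + 130·b = +3.30
  35·a + 60·b = +0.46
Eliminate b (×60 and ×130, subtract): 11050·a = 138.200 → a = ∂h/∂x = +0.01251
Back-substitute: b = ∂h/∂y = +0.0003710.
|∇h| = √(0.01251² + 0.0003710²) = 0.01252
Seepage velocity v = K·i/n = 1.2 × 0.01252 / 0.19 = 0.07907 ft/day = 28.88 ft/yr.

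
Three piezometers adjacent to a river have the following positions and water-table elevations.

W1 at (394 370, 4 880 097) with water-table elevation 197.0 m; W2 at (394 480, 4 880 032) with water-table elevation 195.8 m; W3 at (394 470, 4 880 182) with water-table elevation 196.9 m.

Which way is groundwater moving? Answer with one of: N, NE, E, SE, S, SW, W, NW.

SE

With h = a·x + b·y + c and W1 as origin, the differences give:
  110·a + (-65)·b = -1.2
  100·a + 85·b = -0.1
Eliminate b (×85 and ×(-65), subtract): 15850·a = -108.50 → a = ∂h/∂x = -0.006845
Back-substitute: b = ∂h/∂y = +0.006877.
Flow = −∇h = (+0.006845 east, -0.006877 north), which points southeast.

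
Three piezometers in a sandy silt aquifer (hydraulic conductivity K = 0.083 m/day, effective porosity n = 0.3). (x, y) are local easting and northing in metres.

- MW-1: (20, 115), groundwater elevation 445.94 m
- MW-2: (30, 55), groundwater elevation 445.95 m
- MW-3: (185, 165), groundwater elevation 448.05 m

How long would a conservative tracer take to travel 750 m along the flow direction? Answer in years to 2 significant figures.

600 years

Three-point gradient (reference MW-1): Δ to MW-2 = (10, -60, +0.01), Δ to MW-3 = (165, 50, +2.11).
∂h/∂x = +0.01222, ∂h/∂y = +0.001870 (det = 10400).
|∇h| = √(0.01222² + 0.001870²) = 0.01236
Seepage velocity v = K·i/n = 0.083 × 0.01236 / 0.3 = 0.00342 m/day.
t = 750 / 0.00342 = 2.193e+05 days = 600 years.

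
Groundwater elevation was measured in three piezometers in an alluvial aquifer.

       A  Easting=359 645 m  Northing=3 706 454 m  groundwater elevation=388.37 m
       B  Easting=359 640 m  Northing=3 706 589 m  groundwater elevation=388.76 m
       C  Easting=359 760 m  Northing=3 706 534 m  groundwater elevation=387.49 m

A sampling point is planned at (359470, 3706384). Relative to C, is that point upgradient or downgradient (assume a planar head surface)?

Taking A as reference: B−A = (-5, 135, +0.39); C−A = (115, 80, -0.88).
Solve a·Δx + b·Δy = Δh: det = (-5)·80 − 115·135 = -15925.
∂h/∂x = [(+0.39)·80 − (-0.88)·135] / -15925 = -0.009419
∂h/∂y = [(-5)·(-0.88) − 115·(+0.39)] / -15925 = +0.002540
Head at (359470, 3706384) = 388.37 + (-0.009419)·(-175) + (+0.002540)·(-70) = 389.84 m.
That is higher than the 387.49 m at C, so the point is upgradient.

upgradient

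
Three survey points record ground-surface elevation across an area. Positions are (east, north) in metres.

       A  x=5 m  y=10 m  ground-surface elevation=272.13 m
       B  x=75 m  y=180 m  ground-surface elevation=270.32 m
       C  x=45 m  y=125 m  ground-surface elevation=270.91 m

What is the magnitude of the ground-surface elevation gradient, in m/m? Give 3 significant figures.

0.0104 m/m

With z = a·x + b·y + c and A as origin, the differences give:
  70·a + 170·b = -1.81
  40·a + 115·b = -1.22
Eliminate b (×115 and ×170, subtract): 1250·a = -0.750 → a = ∂z/∂x = -0.0006000
Back-substitute: b = ∂z/∂y = -0.01040.
|∇f| = √(-0.0006000² + -0.01040²) = 0.01042 m/m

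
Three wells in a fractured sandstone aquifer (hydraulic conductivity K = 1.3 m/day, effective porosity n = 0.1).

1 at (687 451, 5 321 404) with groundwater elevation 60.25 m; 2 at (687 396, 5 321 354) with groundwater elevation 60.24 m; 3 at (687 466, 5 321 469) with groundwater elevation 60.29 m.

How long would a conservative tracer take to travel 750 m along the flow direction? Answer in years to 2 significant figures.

180 years

Three-point gradient (reference 1): Δ to 2 = (-55, -50, -0.01), Δ to 3 = (15, 65, +0.04).
∂h/∂x = -0.0004779, ∂h/∂y = +0.0007257 (det = -2825).
|∇h| = √(-0.0004779² + 0.0007257²) = 0.0008689
Seepage velocity v = K·i/n = 1.3 × 0.0008689 / 0.1 = 0.0113 m/day.
t = 750 / 0.0113 = 6.637e+04 days = 182 years.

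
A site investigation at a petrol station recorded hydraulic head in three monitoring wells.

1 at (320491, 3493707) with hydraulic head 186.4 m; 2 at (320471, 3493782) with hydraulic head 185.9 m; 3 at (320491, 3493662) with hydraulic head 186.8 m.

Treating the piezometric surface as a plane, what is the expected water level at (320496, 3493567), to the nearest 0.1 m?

187.6 m

Taking 1 as reference: 2−1 = (-20, 75, -0.5); 3−1 = (0, -45, +0.4).
Determinant of the coordinate differences = (-20)·(-45) − 0·75 = 900.
∂h/∂x = [(-0.5)·(-45) − (+0.4)·75] / 900 = -0.008333
∂h/∂y = [(-20)·(+0.4) − 0·(-0.5)] / 900 = -0.008889
h(320496, 3493567) = 186.4 + (-0.008333)·(5) + (-0.008889)·(-140) = 186.4 -0.042 +1.244 = 187.603 m.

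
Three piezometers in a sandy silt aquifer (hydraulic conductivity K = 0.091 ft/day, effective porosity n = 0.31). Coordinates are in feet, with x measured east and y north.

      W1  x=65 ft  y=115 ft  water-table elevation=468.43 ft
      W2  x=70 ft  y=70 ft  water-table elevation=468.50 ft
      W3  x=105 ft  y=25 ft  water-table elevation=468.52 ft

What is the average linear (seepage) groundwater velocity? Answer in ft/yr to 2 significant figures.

0.26 ft/yr

Taking W1 as reference: W2−W1 = (5, -45, +0.07); W3−W1 = (40, -90, +0.09).
Solve a·Δx + b·Δy = Δh: det = 5·(-90) − 40·(-45) = 1350.
∂h/∂x = [(+0.07)·(-90) − (+0.09)·(-45)] / 1350 = -0.001667
∂h/∂y = [5·(+0.09) − 40·(+0.07)] / 1350 = -0.001741
|∇h| = √(-0.001667² + -0.001741²) = 0.00241
Seepage velocity v = K·i/n = 0.091 × 0.00241 / 0.31 = 0.0007075 ft/day = 0.2584 ft/yr.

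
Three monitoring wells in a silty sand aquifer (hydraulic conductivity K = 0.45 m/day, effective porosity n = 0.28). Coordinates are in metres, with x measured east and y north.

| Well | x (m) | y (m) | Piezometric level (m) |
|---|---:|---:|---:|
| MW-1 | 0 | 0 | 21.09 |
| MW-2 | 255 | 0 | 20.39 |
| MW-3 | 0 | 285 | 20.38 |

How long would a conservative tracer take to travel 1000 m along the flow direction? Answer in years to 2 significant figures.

460 years

∂h/∂x = (20.39 − 21.09) / (255 − 0) = -0.002745
∂h/∂y = (20.38 − 21.09) / (285 − 0) = -0.002491
|∇h| = √(-0.002745² + -0.002491²) = 0.003707
Seepage velocity v = K·i/n = 0.45 × 0.003707 / 0.28 = 0.005958 m/day.
t = 1000 / 0.005958 = 1.678e+05 days = 459 years.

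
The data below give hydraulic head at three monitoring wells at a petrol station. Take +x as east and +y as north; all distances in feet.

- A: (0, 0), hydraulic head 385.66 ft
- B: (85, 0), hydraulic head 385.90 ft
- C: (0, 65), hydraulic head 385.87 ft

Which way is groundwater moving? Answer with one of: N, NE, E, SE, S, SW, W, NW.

∂h/∂x = (385.90 − 385.66) / (85 − 0) = +0.002824
∂h/∂y = (385.87 − 385.66) / (65 − 0) = +0.003231
Flow = −∇h = (-0.002824 east, -0.003231 north), which points southwest.

SW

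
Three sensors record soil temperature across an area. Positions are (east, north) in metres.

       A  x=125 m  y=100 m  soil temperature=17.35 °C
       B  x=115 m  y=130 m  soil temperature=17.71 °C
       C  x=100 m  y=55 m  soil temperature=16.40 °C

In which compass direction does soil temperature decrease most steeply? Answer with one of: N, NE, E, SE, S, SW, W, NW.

Taking A as reference: B−A = (-10, 30, +0.36); C−A = (-25, -45, -0.95).
Solve a·Δx + b·Δy = ΔT: det = (-10)·(-45) − (-25)·30 = 1200.
∂T/∂x = [(+0.36)·(-45) − (-0.95)·30] / 1200 = +0.01025
∂T/∂y = [(-10)·(-0.95) − (-25)·(+0.36)] / 1200 = +0.01542
Steepest decrease is along −∇f = (-0.01025 E, -0.01542 N) → southwest.

SW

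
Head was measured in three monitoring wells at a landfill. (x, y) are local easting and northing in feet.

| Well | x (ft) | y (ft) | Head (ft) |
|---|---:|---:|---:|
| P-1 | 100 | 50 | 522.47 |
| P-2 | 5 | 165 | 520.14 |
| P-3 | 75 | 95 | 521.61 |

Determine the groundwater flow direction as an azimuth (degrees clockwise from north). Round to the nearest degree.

346°

With h = a·x + b·y + c and P-1 as origin, the differences give:
  (-95)·a + 115·b = -2.33
  (-25)·a + 45·b = -0.86
Eliminate b (×45 and ×115, subtract): -1400·a = -5.950 → a = ∂h/∂x = +0.004250
Back-substitute: b = ∂h/∂y = -0.01675.
Flow direction (−∇h) has components (-0.004250 E, +0.01675 N).
Azimuth = atan2(E, N) = atan2(-0.004250, +0.01675) = 345.8° ≈ 346°.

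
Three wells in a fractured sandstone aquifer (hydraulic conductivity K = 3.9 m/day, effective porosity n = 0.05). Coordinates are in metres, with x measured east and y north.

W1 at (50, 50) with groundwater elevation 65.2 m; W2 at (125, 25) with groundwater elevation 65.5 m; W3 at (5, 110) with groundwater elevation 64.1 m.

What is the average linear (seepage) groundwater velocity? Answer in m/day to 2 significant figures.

Three-point gradient (reference W1): Δ to W2 = (75, -25, +0.3), Δ to W3 = (-45, 60, -1.1).
∂h/∂x = -0.002815, ∂h/∂y = -0.02044 (det = 3375).
|∇h| = √(-0.002815² + -0.02044²) = 0.02063
Seepage velocity v = K·i/n = 3.9 × 0.02063 / 0.05 = 1.609 m/day.

1.6 m/day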